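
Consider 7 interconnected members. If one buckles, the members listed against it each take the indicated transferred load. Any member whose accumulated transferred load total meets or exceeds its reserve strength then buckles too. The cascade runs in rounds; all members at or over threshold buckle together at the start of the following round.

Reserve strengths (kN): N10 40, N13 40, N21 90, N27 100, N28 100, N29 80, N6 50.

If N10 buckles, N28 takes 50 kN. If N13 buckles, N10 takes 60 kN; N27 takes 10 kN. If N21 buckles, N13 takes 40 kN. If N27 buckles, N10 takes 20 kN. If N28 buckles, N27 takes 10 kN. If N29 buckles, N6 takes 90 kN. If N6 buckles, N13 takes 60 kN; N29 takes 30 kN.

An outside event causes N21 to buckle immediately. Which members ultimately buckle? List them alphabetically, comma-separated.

Round 1 — N21 buckles (initial).
  N13: +40 → 40 ≥ 40
Round 2 — N13 buckles.
  N10: +60 → 60 ≥ 40
  N27: +10 → 10 < 100
Round 3 — N10 buckles.
  N28: +50 → 50 < 100
No further bucklings.

N10, N13, N21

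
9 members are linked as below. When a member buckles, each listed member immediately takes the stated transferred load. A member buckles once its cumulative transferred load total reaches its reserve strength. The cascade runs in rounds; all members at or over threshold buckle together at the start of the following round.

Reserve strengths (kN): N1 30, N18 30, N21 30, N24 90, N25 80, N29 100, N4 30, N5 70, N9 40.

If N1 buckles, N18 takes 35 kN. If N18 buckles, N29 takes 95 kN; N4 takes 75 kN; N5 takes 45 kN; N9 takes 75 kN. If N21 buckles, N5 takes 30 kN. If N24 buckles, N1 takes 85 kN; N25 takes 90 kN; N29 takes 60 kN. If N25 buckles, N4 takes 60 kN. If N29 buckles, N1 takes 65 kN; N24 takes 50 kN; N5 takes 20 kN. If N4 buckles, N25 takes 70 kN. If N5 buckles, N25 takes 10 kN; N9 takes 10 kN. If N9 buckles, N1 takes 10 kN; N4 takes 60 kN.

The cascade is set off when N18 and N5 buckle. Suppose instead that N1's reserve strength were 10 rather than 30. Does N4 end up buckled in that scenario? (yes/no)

With N1's reserve strength at 10:
Round 1 — N18, N5 buckle (initial).
  N25: +10 → 10 < 80
  N29: +95 → 95 < 100
  N4: +75 → 75 ≥ 30
  N9: +75+10 → 85 ≥ 40
Round 2 — N4, N9 buckle.
  N1: +10 → 10 ≥ 10
  N25: +70 → 80 ≥ 80
Round 3 — N1, N25 buckle.
No further bucklings.

yes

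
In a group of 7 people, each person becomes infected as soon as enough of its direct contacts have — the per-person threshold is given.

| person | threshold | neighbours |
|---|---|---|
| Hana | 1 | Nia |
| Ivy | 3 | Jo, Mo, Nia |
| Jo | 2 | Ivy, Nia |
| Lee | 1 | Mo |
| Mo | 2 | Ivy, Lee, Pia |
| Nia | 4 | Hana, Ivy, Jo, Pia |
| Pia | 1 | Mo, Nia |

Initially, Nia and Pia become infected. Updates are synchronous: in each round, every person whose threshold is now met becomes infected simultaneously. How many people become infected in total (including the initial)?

Round 1 — Nia, Pia become infected (initial).
Round 2 — checking thresholds:
  Hana: 1 of 1 neighbours ≥ 1, becomes infected.
  Ivy: 1 of 3 neighbours < 3, not yet.
  Jo: 1 of 2 neighbours < 2, not yet.
  Mo: 1 of 3 neighbours < 2, not yet.
Round 3 — no new infections; cascade stops.

3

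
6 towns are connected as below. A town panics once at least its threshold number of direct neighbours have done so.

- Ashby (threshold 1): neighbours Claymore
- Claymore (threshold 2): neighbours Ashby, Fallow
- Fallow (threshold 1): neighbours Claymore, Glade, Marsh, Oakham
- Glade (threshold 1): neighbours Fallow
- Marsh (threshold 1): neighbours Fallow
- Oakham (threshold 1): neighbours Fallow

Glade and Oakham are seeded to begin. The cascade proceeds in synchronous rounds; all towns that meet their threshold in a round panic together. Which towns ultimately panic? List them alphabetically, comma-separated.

Round 1 — Glade, Oakham panic (initial).
Round 2 — checking thresholds:
  Fallow: 2 of 4 neighbours ≥ 1, panics.
Round 3 — checking thresholds:
  Claymore: 1 of 2 neighbours < 2, below threshold.
  Marsh: 1 of 1 neighbours ≥ 1, panics.
Round 4 — no new panics; cascade stops.

Fallow, Glade, Marsh, Oakham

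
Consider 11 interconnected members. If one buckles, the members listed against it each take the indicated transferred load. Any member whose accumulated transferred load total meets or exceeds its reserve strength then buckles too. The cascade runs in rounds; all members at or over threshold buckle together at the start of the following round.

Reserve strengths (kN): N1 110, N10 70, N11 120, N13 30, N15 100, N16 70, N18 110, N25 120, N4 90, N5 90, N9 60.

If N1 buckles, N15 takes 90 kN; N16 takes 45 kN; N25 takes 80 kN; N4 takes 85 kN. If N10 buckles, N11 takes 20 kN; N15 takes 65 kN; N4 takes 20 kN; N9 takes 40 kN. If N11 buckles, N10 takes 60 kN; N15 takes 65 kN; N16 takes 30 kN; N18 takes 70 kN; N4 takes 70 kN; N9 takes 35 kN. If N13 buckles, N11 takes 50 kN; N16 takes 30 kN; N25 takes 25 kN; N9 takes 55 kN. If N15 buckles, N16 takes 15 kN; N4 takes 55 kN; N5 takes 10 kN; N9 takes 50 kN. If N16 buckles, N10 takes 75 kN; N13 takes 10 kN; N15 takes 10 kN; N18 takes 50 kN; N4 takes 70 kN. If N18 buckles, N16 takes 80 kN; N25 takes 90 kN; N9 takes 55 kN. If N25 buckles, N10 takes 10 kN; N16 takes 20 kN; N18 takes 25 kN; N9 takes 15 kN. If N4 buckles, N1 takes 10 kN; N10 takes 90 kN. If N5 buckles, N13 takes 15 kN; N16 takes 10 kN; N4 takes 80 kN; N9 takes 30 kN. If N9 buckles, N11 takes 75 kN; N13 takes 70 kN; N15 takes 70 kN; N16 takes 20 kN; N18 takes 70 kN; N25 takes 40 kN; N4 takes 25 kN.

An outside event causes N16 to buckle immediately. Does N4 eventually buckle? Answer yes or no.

Round 1 — N16 buckles (initial).
  N10: +75 → 75 ≥ 70
  N13: +10 → 10 < 30
  N15: +10 → 10 < 100
  N18: +50 → 50 < 110
  N4: +70 → 70 < 90
Round 2 — N10 buckles.
  N11: +20 → 20 < 120
  N15: +65 → 75 < 100
  N4: +20 → 90 ≥ 90
  N9: +40 → 40 < 60
Round 3 — N4 buckles.
  N1: +10 → 10 < 110
No further bucklings.

yes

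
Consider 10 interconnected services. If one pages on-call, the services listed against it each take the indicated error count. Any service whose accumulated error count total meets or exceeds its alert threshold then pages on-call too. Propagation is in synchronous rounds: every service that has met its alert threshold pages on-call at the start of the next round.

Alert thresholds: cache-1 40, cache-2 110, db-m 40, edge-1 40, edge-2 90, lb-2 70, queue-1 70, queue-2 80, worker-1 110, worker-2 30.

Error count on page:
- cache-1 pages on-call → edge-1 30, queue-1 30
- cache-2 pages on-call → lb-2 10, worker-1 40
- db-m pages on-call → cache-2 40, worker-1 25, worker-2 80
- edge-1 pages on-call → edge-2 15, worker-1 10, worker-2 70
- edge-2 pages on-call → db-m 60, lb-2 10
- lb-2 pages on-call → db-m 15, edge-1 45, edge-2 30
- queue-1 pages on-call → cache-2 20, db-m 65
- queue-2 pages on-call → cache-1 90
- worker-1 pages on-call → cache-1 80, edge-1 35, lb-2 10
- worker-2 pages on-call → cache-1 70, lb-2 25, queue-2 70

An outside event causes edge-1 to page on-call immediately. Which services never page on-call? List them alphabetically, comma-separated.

cache-2, db-m, edge-2, lb-2, queue-1, queue-2, worker-1

Round 1 — edge-1 pages on-call (initial).
  edge-2: +15 → 15 < 90
  worker-1: +10 → 10 < 110
  worker-2: +70 → 70 ≥ 30
Round 2 — worker-2 pages on-call.
  cache-1: +70 → 70 ≥ 40
  lb-2: +25 → 25 < 70
  queue-2: +70 → 70 < 80
Round 3 — cache-1 pages on-call.
  queue-1: +30 → 30 < 70
No further pages.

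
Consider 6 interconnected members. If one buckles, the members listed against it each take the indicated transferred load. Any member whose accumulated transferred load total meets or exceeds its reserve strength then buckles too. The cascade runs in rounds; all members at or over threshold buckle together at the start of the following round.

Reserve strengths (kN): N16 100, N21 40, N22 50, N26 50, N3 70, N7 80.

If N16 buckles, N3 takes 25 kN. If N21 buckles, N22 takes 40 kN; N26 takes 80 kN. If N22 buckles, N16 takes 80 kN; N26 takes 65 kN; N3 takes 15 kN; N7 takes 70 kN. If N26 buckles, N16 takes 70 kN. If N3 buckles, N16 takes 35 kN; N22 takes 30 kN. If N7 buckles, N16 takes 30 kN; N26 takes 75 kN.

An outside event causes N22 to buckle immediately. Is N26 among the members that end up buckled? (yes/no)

yes

Round 1 — N22 buckles (initial).
  N16: +80 → 80 < 100
  N26: +65 → 65 ≥ 50
  N3: +15 → 15 < 70
  N7: +70 → 70 < 80
Round 2 — N26 buckles.
  N16: +70 → 150 ≥ 100
Round 3 — N16 buckles.
  N3: +25 → 40 < 70
No further bucklings.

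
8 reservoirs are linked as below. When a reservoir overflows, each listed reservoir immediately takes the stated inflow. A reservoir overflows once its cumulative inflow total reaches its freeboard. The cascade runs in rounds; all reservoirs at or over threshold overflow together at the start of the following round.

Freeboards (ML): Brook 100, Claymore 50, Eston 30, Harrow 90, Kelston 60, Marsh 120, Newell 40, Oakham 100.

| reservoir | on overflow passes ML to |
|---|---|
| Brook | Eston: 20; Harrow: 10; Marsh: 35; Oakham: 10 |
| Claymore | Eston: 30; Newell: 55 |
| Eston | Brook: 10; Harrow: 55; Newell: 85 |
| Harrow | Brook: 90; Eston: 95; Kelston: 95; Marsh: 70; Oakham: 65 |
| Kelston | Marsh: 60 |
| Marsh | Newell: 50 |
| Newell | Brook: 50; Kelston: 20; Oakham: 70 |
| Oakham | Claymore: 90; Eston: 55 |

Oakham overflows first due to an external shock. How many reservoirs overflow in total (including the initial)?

4

Round 1 — Oakham overflows (initial).
  Claymore: +90 → 90 ≥ 50
  Eston: +55 → 55 ≥ 30
Round 2 — Claymore, Eston overflow.
  Brook: +10 → 10 < 100
  Harrow: +55 → 55 < 90
  Newell: +55+85 → 140 ≥ 40
Round 3 — Newell overflows.
  Brook: +50 → 60 < 100
  Kelston: +20 → 20 < 60
No further overflows.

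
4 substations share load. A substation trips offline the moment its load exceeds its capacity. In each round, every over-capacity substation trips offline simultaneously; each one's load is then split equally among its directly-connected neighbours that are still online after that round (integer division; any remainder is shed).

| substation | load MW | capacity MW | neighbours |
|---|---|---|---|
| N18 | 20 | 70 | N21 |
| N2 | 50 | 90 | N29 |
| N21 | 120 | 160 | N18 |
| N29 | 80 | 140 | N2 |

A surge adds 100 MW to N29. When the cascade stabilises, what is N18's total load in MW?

20

Round 1 — N29 at 180 > 140. N29 trips offline.
  N29 sheds 180 MW to N2: 180 each.
    N2: 50+180 = 230 > 90
Round 2 — N2 trips offline.
  N2 sheds 230 MW: no online neighbours, lost.
No further trips.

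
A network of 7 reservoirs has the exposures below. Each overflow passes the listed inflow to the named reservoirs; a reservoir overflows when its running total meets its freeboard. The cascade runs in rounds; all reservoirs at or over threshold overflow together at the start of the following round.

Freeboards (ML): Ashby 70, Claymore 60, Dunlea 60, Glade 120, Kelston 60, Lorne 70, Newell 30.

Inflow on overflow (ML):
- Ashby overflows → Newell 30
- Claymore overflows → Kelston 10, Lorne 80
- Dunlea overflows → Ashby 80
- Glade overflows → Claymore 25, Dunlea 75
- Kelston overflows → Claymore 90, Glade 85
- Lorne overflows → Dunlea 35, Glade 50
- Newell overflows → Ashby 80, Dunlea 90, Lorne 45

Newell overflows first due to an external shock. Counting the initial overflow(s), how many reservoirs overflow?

Round 1 — Newell overflows (initial).
  Ashby: +80 → 80 ≥ 70
  Dunlea: +90 → 90 ≥ 60
  Lorne: +45 → 45 < 70
Round 2 — Ashby, Dunlea overflow.
No further overflows.

3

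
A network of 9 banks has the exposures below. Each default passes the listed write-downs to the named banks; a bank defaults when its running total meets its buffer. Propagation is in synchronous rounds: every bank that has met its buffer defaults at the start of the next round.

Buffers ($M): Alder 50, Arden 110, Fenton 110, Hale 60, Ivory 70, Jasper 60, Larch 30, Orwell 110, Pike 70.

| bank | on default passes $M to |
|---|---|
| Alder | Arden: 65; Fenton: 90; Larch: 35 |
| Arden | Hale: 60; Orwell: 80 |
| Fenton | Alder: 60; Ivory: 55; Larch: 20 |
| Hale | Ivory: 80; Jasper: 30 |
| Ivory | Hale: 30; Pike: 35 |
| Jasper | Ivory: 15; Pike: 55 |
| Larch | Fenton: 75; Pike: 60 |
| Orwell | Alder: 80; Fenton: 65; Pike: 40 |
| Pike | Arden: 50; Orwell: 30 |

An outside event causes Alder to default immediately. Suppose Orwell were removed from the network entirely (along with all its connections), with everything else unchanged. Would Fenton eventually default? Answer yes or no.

yes

With Orwell removed:
Round 1 — Alder defaults (initial).
  Arden: +65 → 65 < 110
  Fenton: +90 → 90 < 110
  Larch: +35 → 35 ≥ 30
Round 2 — Larch defaults.
  Fenton: +75 → 165 ≥ 110
  Pike: +60 → 60 < 70
Round 3 — Fenton defaults.
  Ivory: +55 → 55 < 70
No further defaults.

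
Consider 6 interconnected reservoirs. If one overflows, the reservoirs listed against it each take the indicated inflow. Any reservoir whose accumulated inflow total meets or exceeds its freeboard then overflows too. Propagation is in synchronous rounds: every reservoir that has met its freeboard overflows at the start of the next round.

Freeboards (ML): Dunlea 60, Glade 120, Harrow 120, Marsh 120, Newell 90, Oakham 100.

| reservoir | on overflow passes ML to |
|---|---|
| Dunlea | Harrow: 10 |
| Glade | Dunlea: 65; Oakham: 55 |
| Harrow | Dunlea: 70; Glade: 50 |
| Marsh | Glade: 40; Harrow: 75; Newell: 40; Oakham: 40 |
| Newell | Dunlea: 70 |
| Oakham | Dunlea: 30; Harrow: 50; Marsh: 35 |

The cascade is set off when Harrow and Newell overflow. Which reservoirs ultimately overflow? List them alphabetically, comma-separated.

Round 1 — Harrow, Newell overflow (initial).
  Dunlea: +70+70 → 140 ≥ 60
  Glade: +50 → 50 < 120
Round 2 — Dunlea overflows.
No further overflows.

Dunlea, Harrow, Newell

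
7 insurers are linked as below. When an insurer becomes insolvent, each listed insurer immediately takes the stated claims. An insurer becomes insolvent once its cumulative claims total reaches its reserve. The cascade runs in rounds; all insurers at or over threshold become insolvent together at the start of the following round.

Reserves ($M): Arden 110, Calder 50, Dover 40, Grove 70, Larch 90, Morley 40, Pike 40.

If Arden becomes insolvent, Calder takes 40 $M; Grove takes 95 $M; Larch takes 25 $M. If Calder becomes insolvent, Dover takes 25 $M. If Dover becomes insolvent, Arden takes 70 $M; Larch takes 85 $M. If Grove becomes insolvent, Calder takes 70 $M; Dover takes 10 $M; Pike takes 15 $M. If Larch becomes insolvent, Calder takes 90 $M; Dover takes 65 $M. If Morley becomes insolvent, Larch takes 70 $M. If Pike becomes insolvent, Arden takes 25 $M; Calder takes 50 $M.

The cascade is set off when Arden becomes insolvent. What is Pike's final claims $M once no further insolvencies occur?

15

Round 1 — Arden becomes insolvent (initial).
  Calder: +40 → 40 < 50
  Grove: +95 → 95 ≥ 70
  Larch: +25 → 25 < 90
Round 2 — Grove becomes insolvent.
  Calder: +70 → 110 ≥ 50
  Dover: +10 → 10 < 40
  Pike: +15 → 15 < 40
Round 3 — Calder becomes insolvent.
  Dover: +25 → 35 < 40
No further insolvencies.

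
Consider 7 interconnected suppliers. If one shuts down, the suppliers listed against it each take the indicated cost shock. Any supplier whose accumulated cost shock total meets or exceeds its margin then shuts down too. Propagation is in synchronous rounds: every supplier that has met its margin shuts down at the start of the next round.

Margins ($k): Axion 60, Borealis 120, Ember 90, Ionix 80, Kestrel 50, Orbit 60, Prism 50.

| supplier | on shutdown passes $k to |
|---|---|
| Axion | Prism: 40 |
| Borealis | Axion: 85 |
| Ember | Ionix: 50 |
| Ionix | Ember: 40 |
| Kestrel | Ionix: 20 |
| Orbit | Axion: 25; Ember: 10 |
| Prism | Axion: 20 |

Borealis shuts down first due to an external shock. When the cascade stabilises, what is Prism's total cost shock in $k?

40

Round 1 — Borealis shuts down (initial).
  Axion: +85 → 85 ≥ 60
Round 2 — Axion shuts down.
  Prism: +40 → 40 < 50
No further shutdowns.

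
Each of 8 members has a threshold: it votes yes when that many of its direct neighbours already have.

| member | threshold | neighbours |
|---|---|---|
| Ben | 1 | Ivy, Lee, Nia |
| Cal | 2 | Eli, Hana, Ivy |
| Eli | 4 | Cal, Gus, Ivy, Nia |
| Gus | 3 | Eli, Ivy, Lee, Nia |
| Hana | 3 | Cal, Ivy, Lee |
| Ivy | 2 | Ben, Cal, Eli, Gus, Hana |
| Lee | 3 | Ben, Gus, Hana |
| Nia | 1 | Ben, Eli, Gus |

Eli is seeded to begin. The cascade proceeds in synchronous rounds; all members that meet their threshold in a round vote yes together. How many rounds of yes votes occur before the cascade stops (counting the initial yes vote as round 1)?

Round 1 — Eli votes yes (initial).
Round 2 — checking thresholds:
  Cal: 1 of 3 neighbours < 2, below threshold.
  Gus: 1 of 4 neighbours < 3, below threshold.
  Ivy: 1 of 5 neighbours < 2, below threshold.
  Nia: 1 of 3 neighbours ≥ 1, votes yes.
Round 3 — checking thresholds:
  Ben: 1 of 3 neighbours ≥ 1, votes yes.
  Cal: 1 of 3 neighbours < 2, below threshold.
  Gus: 2 of 4 neighbours < 3, below threshold.
  Ivy: 1 of 5 neighbours < 2, below threshold.
Round 4 — checking thresholds:
  Cal: 1 of 3 neighbours < 2, below threshold.
  Gus: 2 of 4 neighbours < 3, below threshold.
  Ivy: 2 of 5 neighbours ≥ 2, votes yes.
  Lee: 1 of 3 neighbours < 3, below threshold.
Round 5 — checking thresholds:
  Cal: 2 of 3 neighbours ≥ 2, votes yes.
  Gus: 3 of 4 neighbours ≥ 3, votes yes.
  Hana: 1 of 3 neighbours < 3, below threshold.
  Lee: 1 of 3 neighbours < 3, below threshold.
Round 6 — no new yes votes; cascade stops.

5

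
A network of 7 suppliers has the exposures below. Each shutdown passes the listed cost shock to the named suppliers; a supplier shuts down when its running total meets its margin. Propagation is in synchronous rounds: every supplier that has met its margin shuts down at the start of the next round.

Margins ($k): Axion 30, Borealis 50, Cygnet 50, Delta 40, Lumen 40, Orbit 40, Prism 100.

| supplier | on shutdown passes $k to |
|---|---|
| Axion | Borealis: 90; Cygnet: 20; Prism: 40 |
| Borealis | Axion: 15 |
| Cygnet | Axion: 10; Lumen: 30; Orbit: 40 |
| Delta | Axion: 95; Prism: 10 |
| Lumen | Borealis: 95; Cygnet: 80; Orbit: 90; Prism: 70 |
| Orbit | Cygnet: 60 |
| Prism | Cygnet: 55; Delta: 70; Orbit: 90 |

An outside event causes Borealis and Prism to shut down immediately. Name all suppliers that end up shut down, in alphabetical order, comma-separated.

Axion, Borealis, Cygnet, Delta, Orbit, Prism

Round 1 — Borealis, Prism shut down (initial).
  Axion: +15 → 15 < 30
  Cygnet: +55 → 55 ≥ 50
  Delta: +70 → 70 ≥ 40
  Orbit: +90 → 90 ≥ 40
Round 2 — Cygnet, Delta, Orbit shut down.
  Axion: +10+95 → 120 ≥ 30
  Lumen: +30 → 30 < 40
Round 3 — Axion shuts down.
No further shutdowns.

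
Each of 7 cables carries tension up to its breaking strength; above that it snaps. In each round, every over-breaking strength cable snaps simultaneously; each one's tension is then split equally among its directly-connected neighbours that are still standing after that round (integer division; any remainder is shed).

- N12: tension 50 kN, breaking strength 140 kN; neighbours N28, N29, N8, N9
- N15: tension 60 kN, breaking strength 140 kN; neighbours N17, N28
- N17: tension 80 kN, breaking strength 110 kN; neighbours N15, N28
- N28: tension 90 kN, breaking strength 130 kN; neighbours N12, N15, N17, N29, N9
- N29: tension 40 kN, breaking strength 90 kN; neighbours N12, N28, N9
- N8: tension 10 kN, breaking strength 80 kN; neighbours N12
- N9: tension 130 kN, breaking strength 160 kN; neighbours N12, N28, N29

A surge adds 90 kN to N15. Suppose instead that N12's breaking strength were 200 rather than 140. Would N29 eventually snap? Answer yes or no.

With N12's breaking strength at 200:
Round 1 — N15 at 150 > 140. N15 snaps.
  N15 sheds 150 kN to N17, N28: 75 each.
    N17: 80+75 = 155 > 110
    N28: 90+75 = 165 > 130
Round 2 — N17, N28 snap.
  N17 sheds 155 kN: no online neighbours, lost.
  N28 sheds 165 kN to N12, N29, N9: 55 each.
    N12: 50+55 = 105 ≤ 200
    N29: 40+55 = 95 > 90
    N9: 130+55 = 185 > 160
Round 3 — N29, N9 snap.
  N29 sheds 95 kN to N12: 95 each.
    N12: 105+95 = 200 ≤ 200
  N9 sheds 185 kN to N12: 185 each.
    N12: 200+185 = 385 > 200
Round 4 — N12 snaps.
  N12 sheds 385 kN to N8: 385 each.
    N8: 10+385 = 395 > 80
Round 5 — N8 snaps.
  N8 sheds 395 kN: no online neighbours, lost.
No further breaks.

yes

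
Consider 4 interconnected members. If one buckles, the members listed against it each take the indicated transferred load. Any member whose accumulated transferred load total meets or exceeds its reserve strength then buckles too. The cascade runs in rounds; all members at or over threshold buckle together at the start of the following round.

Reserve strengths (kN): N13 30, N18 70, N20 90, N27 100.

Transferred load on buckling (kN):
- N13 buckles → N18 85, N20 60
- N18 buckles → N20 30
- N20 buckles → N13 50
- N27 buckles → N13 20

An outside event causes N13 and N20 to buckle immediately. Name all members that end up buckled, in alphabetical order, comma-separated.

Round 1 — N13, N20 buckle (initial).
  N18: +85 → 85 ≥ 70
Round 2 — N18 buckles.
No further bucklings.

N13, N18, N20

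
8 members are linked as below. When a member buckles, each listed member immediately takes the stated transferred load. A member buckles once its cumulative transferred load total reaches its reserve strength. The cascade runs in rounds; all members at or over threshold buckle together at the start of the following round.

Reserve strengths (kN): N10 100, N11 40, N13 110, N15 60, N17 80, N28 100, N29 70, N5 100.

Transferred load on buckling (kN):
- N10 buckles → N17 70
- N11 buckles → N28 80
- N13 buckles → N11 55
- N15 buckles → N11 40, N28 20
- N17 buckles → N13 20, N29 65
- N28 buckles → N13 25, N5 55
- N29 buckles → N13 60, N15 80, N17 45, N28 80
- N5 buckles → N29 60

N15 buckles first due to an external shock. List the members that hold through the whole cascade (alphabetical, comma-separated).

Round 1 — N15 buckles (initial).
  N11: +40 → 40 ≥ 40
  N28: +20 → 20 < 100
Round 2 — N11 buckles.
  N28: +80 → 100 ≥ 100
Round 3 — N28 buckles.
  N13: +25 → 25 < 110
  N5: +55 → 55 < 100
No further bucklings.

N10, N13, N17, N29, N5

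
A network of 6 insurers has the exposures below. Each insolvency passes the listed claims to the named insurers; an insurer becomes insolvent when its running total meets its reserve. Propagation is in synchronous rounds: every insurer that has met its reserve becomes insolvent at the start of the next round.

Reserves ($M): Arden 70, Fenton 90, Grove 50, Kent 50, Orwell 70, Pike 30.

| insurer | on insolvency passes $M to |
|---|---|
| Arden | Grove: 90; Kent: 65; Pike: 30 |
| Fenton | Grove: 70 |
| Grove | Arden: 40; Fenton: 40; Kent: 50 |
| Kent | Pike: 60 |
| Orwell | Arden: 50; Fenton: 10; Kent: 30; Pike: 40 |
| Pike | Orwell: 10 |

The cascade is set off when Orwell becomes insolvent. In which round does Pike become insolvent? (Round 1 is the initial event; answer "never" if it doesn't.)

Round 1 — Orwell becomes insolvent (initial).
  Arden: +50 → 50 < 70
  Fenton: +10 → 10 < 90
  Kent: +30 → 30 < 50
  Pike: +40 → 40 ≥ 30
Round 2 — Pike becomes insolvent.
No further insolvencies.

2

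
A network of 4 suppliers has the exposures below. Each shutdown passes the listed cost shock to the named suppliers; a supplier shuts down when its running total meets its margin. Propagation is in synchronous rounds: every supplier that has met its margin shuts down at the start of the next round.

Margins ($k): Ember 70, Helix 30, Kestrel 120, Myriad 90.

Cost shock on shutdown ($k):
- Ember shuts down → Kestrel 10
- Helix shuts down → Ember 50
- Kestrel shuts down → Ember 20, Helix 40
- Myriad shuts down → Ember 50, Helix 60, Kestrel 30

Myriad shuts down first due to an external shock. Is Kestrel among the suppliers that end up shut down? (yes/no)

Round 1 — Myriad shuts down (initial).
  Ember: +50 → 50 < 70
  Helix: +60 → 60 ≥ 30
  Kestrel: +30 → 30 < 120
Round 2 — Helix shuts down.
  Ember: +50 → 100 ≥ 70
Round 3 — Ember shuts down.
  Kestrel: +10 → 40 < 120
No further shutdowns.

no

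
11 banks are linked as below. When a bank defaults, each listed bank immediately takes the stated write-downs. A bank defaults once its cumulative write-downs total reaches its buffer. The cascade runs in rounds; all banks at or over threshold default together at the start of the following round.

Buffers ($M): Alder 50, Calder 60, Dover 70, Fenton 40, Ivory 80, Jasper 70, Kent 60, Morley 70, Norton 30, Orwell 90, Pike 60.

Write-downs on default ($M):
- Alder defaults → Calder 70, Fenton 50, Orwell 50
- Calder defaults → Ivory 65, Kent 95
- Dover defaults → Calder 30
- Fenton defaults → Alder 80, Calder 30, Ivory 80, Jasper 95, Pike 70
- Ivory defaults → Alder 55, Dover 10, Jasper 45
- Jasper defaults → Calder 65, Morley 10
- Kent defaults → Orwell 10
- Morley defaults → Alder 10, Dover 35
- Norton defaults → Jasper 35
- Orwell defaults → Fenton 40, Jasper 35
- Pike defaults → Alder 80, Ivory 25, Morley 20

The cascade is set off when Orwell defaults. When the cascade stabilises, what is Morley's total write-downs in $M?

Round 1 — Orwell defaults (initial).
  Fenton: +40 → 40 ≥ 40
  Jasper: +35 → 35 < 70
Round 2 — Fenton defaults.
  Alder: +80 → 80 ≥ 50
  Calder: +30 → 30 < 60
  Ivory: +80 → 80 ≥ 80
  Jasper: +95 → 130 ≥ 70
  Pike: +70 → 70 ≥ 60
Round 3 — Alder, Ivory, Jasper, Pike default.
  Calder: +70+65 → 165 ≥ 60
  Dover: +10 → 10 < 70
  Morley: +10+20 → 30 < 70
Round 4 — Calder defaults.
  Kent: +95 → 95 ≥ 60
Round 5 — Kent defaults.
No further defaults.

30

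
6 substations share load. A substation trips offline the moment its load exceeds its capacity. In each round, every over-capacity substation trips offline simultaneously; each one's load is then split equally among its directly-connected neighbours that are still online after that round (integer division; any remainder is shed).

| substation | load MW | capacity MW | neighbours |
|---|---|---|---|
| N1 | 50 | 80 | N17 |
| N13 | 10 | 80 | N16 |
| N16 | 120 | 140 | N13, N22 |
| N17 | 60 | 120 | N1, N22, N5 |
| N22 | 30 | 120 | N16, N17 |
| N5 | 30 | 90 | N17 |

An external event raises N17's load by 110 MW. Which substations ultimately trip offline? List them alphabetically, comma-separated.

N1, N17

Round 1 — N17 at 170 > 120. N17 trips offline.
  N17 sheds 170 MW to N1, N22, N5: 56 each (2 lost).
    N1: 50+56 = 106 > 80
    N22: 30+56 = 86 ≤ 120
    N5: 30+56 = 86 ≤ 90
Round 2 — N1 trips offline.
  N1 sheds 106 MW: no online neighbours, lost.
No further trips.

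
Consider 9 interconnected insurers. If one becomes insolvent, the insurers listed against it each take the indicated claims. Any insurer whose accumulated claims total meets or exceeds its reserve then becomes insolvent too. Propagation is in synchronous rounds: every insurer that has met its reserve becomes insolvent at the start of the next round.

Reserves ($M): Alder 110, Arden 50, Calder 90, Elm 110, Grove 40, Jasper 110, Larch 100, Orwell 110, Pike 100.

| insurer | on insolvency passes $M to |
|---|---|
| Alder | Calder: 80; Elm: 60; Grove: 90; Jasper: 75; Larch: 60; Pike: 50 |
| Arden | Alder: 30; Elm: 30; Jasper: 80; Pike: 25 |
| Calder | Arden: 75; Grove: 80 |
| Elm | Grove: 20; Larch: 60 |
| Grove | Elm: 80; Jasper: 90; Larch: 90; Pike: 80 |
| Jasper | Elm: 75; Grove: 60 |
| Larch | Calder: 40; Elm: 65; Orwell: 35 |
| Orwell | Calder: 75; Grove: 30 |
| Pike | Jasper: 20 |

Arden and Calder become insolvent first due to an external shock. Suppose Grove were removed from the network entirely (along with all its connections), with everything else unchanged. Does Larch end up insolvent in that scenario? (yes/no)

no

With Grove removed:
Round 1 — Arden, Calder become insolvent (initial).
  Alder: +30 → 30 < 110
  Elm: +30 → 30 < 110
  Jasper: +80 → 80 < 110
  Pike: +25 → 25 < 100
No further insolvencies.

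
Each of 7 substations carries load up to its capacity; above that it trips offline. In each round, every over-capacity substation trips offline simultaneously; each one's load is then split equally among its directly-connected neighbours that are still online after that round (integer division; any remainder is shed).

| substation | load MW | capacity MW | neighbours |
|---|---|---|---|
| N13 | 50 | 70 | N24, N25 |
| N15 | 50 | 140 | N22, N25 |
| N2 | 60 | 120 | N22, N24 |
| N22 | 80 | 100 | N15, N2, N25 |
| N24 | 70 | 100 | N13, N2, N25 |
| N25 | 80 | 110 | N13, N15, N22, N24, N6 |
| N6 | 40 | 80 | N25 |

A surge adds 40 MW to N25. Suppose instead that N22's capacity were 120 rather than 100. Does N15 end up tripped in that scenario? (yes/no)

With N22's capacity at 120:
Round 1 — N25 at 120 > 110. N25 trips offline.
  N25 sheds 120 MW to N13, N15, N22, N24, N6: 24 each.
    N13: 50+24 = 74 > 70
    N15: 50+24 = 74 ≤ 140
    N22: 80+24 = 104 ≤ 120
    N24: 70+24 = 94 ≤ 100
    N6: 40+24 = 64 ≤ 80
Round 2 — N13 trips offline.
  N13 sheds 74 MW to N24: 74 each.
    N24: 94+74 = 168 > 100
Round 3 — N24 trips offline.
  N24 sheds 168 MW to N2: 168 each.
    N2: 60+168 = 228 > 120
Round 4 — N2 trips offline.
  N2 sheds 228 MW to N22: 228 each.
    N22: 104+228 = 332 > 120
Round 5 — N22 trips offline.
  N22 sheds 332 MW to N15: 332 each.
    N15: 74+332 = 406 > 140
Round 6 — N15 trips offline.
  N15 sheds 406 MW: no online neighbours, lost.
No further trips.

yes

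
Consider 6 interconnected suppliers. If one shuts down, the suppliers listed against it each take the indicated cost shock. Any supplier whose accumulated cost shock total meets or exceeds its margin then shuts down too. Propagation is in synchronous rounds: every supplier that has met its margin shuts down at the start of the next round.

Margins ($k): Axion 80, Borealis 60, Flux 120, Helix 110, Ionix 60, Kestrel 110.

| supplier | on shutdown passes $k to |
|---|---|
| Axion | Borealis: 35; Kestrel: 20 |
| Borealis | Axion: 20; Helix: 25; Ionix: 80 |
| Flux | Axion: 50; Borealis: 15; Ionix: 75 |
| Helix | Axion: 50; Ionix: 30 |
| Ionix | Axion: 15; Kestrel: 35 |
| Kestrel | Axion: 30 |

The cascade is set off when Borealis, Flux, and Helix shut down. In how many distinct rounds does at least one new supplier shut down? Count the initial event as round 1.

Round 1 — Borealis, Flux, Helix shut down (initial).
  Axion: +20+50+50 → 120 ≥ 80
  Ionix: +80+75+30 → 185 ≥ 60
Round 2 — Axion, Ionix shut down.
  Kestrel: +20+35 → 55 < 110
No further shutdowns.

2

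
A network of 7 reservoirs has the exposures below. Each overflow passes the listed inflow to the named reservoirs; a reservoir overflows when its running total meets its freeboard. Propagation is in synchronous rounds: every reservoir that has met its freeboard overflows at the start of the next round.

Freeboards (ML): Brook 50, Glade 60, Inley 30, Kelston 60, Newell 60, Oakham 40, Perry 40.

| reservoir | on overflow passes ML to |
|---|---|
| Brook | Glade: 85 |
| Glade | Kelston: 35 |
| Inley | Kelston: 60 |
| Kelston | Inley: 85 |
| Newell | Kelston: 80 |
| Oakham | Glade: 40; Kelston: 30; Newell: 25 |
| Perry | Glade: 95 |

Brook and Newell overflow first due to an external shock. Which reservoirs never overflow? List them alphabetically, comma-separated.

Round 1 — Brook, Newell overflow (initial).
  Glade: +85 → 85 ≥ 60
  Kelston: +80 → 80 ≥ 60
Round 2 — Glade, Kelston overflow.
  Inley: +85 → 85 ≥ 30
Round 3 — Inley overflows.
No further overflows.

Oakham, Perry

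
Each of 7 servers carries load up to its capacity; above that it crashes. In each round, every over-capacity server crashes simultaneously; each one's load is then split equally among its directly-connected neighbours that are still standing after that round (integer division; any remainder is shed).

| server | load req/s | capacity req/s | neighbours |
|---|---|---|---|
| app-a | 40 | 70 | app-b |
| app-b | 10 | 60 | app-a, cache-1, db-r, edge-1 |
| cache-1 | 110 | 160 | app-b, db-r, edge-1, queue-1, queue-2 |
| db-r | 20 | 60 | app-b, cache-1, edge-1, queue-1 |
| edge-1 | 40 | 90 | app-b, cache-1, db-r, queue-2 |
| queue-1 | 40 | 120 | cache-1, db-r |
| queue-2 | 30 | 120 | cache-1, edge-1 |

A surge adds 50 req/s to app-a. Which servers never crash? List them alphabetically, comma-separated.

Round 1 — app-a at 90 > 70. app-a crashes.
  app-a sheds 90 req/s to app-b: 90 each.
    app-b: 10+90 = 100 > 60
Round 2 — app-b crashes.
  app-b sheds 100 req/s to cache-1, db-r, edge-1: 33 each (1 lost).
    cache-1: 110+33 = 143 ≤ 160
    db-r: 20+33 = 53 ≤ 60
    edge-1: 40+33 = 73 ≤ 90
No further crashes.

cache-1, db-r, edge-1, queue-1, queue-2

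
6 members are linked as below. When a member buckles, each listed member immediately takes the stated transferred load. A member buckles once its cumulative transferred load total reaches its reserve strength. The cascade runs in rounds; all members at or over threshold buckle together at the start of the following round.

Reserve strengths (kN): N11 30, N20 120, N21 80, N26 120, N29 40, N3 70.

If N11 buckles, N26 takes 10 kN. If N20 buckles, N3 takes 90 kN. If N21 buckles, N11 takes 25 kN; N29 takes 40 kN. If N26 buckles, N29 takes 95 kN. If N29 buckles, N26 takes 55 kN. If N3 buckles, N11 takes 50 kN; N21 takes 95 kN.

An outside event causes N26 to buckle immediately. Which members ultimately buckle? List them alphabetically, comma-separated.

Round 1 — N26 buckles (initial).
  N29: +95 → 95 ≥ 40
Round 2 — N29 buckles.
No further bucklings.

N26, N29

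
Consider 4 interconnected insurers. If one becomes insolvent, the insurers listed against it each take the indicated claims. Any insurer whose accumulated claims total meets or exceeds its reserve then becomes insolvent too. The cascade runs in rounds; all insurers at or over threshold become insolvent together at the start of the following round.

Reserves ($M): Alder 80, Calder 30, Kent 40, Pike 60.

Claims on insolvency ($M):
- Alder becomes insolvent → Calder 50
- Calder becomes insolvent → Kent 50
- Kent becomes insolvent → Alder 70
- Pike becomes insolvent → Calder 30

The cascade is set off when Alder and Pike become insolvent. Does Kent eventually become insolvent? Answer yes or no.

Round 1 — Alder, Pike become insolvent (initial).
  Calder: +50+30 → 80 ≥ 30
Round 2 — Calder becomes insolvent.
  Kent: +50 → 50 ≥ 40
Round 3 — Kent becomes insolvent.
No further insolvencies.

yes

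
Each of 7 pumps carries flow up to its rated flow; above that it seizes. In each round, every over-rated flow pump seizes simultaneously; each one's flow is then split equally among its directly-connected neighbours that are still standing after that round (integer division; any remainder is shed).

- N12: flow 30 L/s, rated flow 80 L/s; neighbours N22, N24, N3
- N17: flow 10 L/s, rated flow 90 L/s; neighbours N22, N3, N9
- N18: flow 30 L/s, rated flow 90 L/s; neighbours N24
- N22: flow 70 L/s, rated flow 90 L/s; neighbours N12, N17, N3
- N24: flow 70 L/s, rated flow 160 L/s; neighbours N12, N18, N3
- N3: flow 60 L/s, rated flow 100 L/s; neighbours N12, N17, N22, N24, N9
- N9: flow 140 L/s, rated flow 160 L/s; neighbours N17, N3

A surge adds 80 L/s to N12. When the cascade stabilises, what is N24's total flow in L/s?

155

Round 1 — N12 at 110 > 80. N12 seizes.
  N12 sheds 110 L/s to N22, N24, N3: 36 each (2 lost).
    N22: 70+36 = 106 > 90
    N24: 70+36 = 106 ≤ 160
    N3: 60+36 = 96 ≤ 100
Round 2 — N22 seizes.
  N22 sheds 106 L/s to N17, N3: 53 each.
    N17: 10+53 = 63 ≤ 90
    N3: 96+53 = 149 > 100
Round 3 — N3 seizes.
  N3 sheds 149 L/s to N17, N24, N9: 49 each (2 lost).
    N17: 63+49 = 112 > 90
    N24: 106+49 = 155 ≤ 160
    N9: 140+49 = 189 > 160
Round 4 — N17, N9 seize.
  N17 sheds 112 L/s: no online neighbours, lost.
  N9 sheds 189 L/s: no online neighbours, lost.
No further seizures.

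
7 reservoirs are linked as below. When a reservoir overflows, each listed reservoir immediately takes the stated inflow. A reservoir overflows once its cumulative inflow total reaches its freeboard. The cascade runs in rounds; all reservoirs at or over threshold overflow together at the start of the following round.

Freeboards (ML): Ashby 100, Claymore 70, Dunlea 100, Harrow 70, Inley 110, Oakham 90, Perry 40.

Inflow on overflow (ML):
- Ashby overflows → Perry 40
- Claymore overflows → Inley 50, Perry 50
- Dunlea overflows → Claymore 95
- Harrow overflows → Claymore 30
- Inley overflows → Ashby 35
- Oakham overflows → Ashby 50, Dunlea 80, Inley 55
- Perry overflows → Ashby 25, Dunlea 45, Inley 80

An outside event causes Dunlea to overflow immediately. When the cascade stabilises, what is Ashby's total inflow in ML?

60

Round 1 — Dunlea overflows (initial).
  Claymore: +95 → 95 ≥ 70
Round 2 — Claymore overflows.
  Inley: +50 → 50 < 110
  Perry: +50 → 50 ≥ 40
Round 3 — Perry overflows.
  Ashby: +25 → 25 < 100
  Inley: +80 → 130 ≥ 110
Round 4 — Inley overflows.
  Ashby: +35 → 60 < 100
No further overflows.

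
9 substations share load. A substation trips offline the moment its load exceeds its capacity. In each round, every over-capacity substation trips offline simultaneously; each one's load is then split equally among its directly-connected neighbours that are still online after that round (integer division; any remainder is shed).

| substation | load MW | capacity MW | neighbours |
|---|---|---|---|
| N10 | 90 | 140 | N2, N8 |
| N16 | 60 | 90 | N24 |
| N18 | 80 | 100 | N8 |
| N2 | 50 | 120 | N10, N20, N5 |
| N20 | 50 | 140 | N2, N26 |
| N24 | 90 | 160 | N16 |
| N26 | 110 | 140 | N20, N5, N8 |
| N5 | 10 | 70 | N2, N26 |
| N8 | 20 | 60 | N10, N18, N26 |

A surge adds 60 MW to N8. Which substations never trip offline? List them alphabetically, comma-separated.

N10, N16, N2, N20, N24, N26, N5

Round 1 — N8 at 80 > 60. N8 trips offline.
  N8 sheds 80 MW to N10, N18, N26: 26 each (2 lost).
    N10: 90+26 = 116 ≤ 140
    N18: 80+26 = 106 > 100
    N26: 110+26 = 136 ≤ 140
Round 2 — N18 trips offline.
  N18 sheds 106 MW: no online neighbours, lost.
No further trips.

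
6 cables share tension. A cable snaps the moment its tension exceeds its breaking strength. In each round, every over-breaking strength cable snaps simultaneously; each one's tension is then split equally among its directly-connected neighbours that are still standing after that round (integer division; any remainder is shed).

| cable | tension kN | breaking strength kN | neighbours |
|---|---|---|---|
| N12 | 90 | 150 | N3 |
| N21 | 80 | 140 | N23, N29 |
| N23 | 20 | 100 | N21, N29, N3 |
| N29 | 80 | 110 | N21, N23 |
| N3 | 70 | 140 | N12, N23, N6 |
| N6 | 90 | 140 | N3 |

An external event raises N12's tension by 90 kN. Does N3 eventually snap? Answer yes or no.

Round 1 — N12 at 180 > 150. N12 snaps.
  N12 sheds 180 kN to N3: 180 each.
    N3: 70+180 = 250 > 140
Round 2 — N3 snaps.
  N3 sheds 250 kN to N23, N6: 125 each.
    N23: 20+125 = 145 > 100
    N6: 90+125 = 215 > 140
Round 3 — N23, N6 snap.
  N23 sheds 145 kN to N21, N29: 72 each (1 lost).
    N21: 80+72 = 152 > 140
    N29: 80+72 = 152 > 110
  N6 sheds 215 kN: no online neighbours, lost.
Round 4 — N21, N29 snap.
  N21 sheds 152 kN: no online neighbours, lost.
  N29 sheds 152 kN: no online neighbours, lost.
No further breaks.

yes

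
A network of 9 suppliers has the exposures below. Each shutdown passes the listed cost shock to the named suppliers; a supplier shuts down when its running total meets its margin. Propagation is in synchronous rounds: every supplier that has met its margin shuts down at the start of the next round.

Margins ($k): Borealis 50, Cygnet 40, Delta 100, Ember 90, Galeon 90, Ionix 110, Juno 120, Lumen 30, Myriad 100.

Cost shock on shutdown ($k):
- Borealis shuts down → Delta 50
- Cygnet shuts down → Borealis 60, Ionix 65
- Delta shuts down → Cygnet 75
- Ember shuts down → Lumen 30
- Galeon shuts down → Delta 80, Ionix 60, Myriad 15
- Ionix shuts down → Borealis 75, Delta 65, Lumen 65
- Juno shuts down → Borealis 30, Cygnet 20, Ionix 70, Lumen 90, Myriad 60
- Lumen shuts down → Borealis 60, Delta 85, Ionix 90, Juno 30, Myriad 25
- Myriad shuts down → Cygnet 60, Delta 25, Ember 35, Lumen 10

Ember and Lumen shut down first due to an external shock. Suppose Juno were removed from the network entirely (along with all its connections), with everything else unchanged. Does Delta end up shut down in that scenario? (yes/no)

With Juno removed:
Round 1 — Ember, Lumen shut down (initial).
  Borealis: +60 → 60 ≥ 50
  Delta: +85 → 85 < 100
  Ionix: +90 → 90 < 110
  Myriad: +25 → 25 < 100
Round 2 — Borealis shuts down.
  Delta: +50 → 135 ≥ 100
Round 3 — Delta shuts down.
  Cygnet: +75 → 75 ≥ 40
Round 4 — Cygnet shuts down.
  Ionix: +65 → 155 ≥ 110
Round 5 — Ionix shuts down.
No further shutdowns.

yes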